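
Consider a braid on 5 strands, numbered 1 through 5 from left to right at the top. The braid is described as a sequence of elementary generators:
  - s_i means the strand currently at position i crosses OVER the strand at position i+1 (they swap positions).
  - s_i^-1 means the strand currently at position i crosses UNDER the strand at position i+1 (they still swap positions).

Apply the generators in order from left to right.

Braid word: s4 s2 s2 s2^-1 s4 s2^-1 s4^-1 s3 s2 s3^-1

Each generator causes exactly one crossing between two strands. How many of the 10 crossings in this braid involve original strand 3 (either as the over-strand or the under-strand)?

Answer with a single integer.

Gen 1: crossing 4x5. Involves strand 3? no. Count so far: 0
Gen 2: crossing 2x3. Involves strand 3? yes. Count so far: 1
Gen 3: crossing 3x2. Involves strand 3? yes. Count so far: 2
Gen 4: crossing 2x3. Involves strand 3? yes. Count so far: 3
Gen 5: crossing 5x4. Involves strand 3? no. Count so far: 3
Gen 6: crossing 3x2. Involves strand 3? yes. Count so far: 4
Gen 7: crossing 4x5. Involves strand 3? no. Count so far: 4
Gen 8: crossing 3x5. Involves strand 3? yes. Count so far: 5
Gen 9: crossing 2x5. Involves strand 3? no. Count so far: 5
Gen 10: crossing 2x3. Involves strand 3? yes. Count so far: 6

Answer: 6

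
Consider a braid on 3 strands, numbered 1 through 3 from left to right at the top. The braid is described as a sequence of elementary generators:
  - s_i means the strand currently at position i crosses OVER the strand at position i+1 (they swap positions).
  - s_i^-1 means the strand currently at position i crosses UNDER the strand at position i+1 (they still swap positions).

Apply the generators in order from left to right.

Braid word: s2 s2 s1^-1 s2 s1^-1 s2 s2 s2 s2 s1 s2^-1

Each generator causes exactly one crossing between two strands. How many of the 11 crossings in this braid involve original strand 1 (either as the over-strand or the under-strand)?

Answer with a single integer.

Gen 1: crossing 2x3. Involves strand 1? no. Count so far: 0
Gen 2: crossing 3x2. Involves strand 1? no. Count so far: 0
Gen 3: crossing 1x2. Involves strand 1? yes. Count so far: 1
Gen 4: crossing 1x3. Involves strand 1? yes. Count so far: 2
Gen 5: crossing 2x3. Involves strand 1? no. Count so far: 2
Gen 6: crossing 2x1. Involves strand 1? yes. Count so far: 3
Gen 7: crossing 1x2. Involves strand 1? yes. Count so far: 4
Gen 8: crossing 2x1. Involves strand 1? yes. Count so far: 5
Gen 9: crossing 1x2. Involves strand 1? yes. Count so far: 6
Gen 10: crossing 3x2. Involves strand 1? no. Count so far: 6
Gen 11: crossing 3x1. Involves strand 1? yes. Count so far: 7

Answer: 7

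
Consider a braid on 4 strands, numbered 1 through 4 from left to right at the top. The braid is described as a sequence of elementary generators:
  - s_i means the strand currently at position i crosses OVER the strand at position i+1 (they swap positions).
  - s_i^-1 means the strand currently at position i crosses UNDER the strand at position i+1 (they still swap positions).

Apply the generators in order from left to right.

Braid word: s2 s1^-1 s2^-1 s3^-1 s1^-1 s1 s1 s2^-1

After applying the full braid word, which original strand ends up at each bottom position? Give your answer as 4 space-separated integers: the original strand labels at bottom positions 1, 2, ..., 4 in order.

Gen 1 (s2): strand 2 crosses over strand 3. Perm now: [1 3 2 4]
Gen 2 (s1^-1): strand 1 crosses under strand 3. Perm now: [3 1 2 4]
Gen 3 (s2^-1): strand 1 crosses under strand 2. Perm now: [3 2 1 4]
Gen 4 (s3^-1): strand 1 crosses under strand 4. Perm now: [3 2 4 1]
Gen 5 (s1^-1): strand 3 crosses under strand 2. Perm now: [2 3 4 1]
Gen 6 (s1): strand 2 crosses over strand 3. Perm now: [3 2 4 1]
Gen 7 (s1): strand 3 crosses over strand 2. Perm now: [2 3 4 1]
Gen 8 (s2^-1): strand 3 crosses under strand 4. Perm now: [2 4 3 1]

Answer: 2 4 3 1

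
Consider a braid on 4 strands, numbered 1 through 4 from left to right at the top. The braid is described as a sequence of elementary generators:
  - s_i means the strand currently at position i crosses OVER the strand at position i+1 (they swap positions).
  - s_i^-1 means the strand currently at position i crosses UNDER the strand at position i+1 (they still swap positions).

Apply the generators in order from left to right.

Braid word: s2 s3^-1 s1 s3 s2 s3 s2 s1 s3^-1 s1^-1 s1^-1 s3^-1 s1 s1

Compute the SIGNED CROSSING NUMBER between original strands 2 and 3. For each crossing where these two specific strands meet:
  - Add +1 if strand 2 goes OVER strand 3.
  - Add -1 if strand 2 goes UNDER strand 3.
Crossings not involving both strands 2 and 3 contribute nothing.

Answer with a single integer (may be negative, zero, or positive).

Gen 1: 2 over 3. Both 2&3? yes. Contrib: +1. Sum: 1
Gen 2: crossing 2x4. Both 2&3? no. Sum: 1
Gen 3: crossing 1x3. Both 2&3? no. Sum: 1
Gen 4: crossing 4x2. Both 2&3? no. Sum: 1
Gen 5: crossing 1x2. Both 2&3? no. Sum: 1
Gen 6: crossing 1x4. Both 2&3? no. Sum: 1
Gen 7: crossing 2x4. Both 2&3? no. Sum: 1
Gen 8: crossing 3x4. Both 2&3? no. Sum: 1
Gen 9: crossing 2x1. Both 2&3? no. Sum: 1
Gen 10: crossing 4x3. Both 2&3? no. Sum: 1
Gen 11: crossing 3x4. Both 2&3? no. Sum: 1
Gen 12: crossing 1x2. Both 2&3? no. Sum: 1
Gen 13: crossing 4x3. Both 2&3? no. Sum: 1
Gen 14: crossing 3x4. Both 2&3? no. Sum: 1

Answer: 1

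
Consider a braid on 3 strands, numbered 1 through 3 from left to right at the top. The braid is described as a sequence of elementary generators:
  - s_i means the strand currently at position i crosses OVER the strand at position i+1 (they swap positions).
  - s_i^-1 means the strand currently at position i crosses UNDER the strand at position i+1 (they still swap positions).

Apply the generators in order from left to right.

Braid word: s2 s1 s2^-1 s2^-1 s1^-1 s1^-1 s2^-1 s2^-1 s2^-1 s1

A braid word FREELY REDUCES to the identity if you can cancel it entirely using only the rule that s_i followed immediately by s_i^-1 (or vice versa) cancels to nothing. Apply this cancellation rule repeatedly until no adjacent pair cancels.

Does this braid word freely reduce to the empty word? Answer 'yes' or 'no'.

Gen 1 (s2): push. Stack: [s2]
Gen 2 (s1): push. Stack: [s2 s1]
Gen 3 (s2^-1): push. Stack: [s2 s1 s2^-1]
Gen 4 (s2^-1): push. Stack: [s2 s1 s2^-1 s2^-1]
Gen 5 (s1^-1): push. Stack: [s2 s1 s2^-1 s2^-1 s1^-1]
Gen 6 (s1^-1): push. Stack: [s2 s1 s2^-1 s2^-1 s1^-1 s1^-1]
Gen 7 (s2^-1): push. Stack: [s2 s1 s2^-1 s2^-1 s1^-1 s1^-1 s2^-1]
Gen 8 (s2^-1): push. Stack: [s2 s1 s2^-1 s2^-1 s1^-1 s1^-1 s2^-1 s2^-1]
Gen 9 (s2^-1): push. Stack: [s2 s1 s2^-1 s2^-1 s1^-1 s1^-1 s2^-1 s2^-1 s2^-1]
Gen 10 (s1): push. Stack: [s2 s1 s2^-1 s2^-1 s1^-1 s1^-1 s2^-1 s2^-1 s2^-1 s1]
Reduced word: s2 s1 s2^-1 s2^-1 s1^-1 s1^-1 s2^-1 s2^-1 s2^-1 s1

Answer: no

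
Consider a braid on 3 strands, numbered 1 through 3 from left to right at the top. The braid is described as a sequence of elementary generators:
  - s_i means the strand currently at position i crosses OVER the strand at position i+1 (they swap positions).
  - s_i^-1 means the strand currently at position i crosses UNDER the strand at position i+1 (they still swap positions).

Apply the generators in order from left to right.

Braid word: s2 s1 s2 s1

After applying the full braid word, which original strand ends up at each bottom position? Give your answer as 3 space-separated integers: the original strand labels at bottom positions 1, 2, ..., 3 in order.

Answer: 2 3 1

Derivation:
Gen 1 (s2): strand 2 crosses over strand 3. Perm now: [1 3 2]
Gen 2 (s1): strand 1 crosses over strand 3. Perm now: [3 1 2]
Gen 3 (s2): strand 1 crosses over strand 2. Perm now: [3 2 1]
Gen 4 (s1): strand 3 crosses over strand 2. Perm now: [2 3 1]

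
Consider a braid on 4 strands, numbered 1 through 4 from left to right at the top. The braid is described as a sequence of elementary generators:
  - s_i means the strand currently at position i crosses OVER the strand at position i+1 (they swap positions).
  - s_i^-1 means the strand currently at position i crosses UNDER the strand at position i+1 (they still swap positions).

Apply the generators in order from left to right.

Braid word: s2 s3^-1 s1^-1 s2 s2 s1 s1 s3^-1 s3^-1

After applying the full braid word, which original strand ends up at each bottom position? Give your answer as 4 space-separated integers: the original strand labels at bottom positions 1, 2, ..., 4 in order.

Gen 1 (s2): strand 2 crosses over strand 3. Perm now: [1 3 2 4]
Gen 2 (s3^-1): strand 2 crosses under strand 4. Perm now: [1 3 4 2]
Gen 3 (s1^-1): strand 1 crosses under strand 3. Perm now: [3 1 4 2]
Gen 4 (s2): strand 1 crosses over strand 4. Perm now: [3 4 1 2]
Gen 5 (s2): strand 4 crosses over strand 1. Perm now: [3 1 4 2]
Gen 6 (s1): strand 3 crosses over strand 1. Perm now: [1 3 4 2]
Gen 7 (s1): strand 1 crosses over strand 3. Perm now: [3 1 4 2]
Gen 8 (s3^-1): strand 4 crosses under strand 2. Perm now: [3 1 2 4]
Gen 9 (s3^-1): strand 2 crosses under strand 4. Perm now: [3 1 4 2]

Answer: 3 1 4 2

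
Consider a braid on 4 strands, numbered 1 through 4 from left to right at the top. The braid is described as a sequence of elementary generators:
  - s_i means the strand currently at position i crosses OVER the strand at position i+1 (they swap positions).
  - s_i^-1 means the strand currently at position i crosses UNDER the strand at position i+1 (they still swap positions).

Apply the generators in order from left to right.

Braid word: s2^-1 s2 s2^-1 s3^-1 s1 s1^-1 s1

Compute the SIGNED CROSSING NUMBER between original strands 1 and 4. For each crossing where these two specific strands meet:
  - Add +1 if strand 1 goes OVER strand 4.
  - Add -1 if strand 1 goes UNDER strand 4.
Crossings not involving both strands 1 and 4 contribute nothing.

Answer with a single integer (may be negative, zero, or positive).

Answer: 0

Derivation:
Gen 1: crossing 2x3. Both 1&4? no. Sum: 0
Gen 2: crossing 3x2. Both 1&4? no. Sum: 0
Gen 3: crossing 2x3. Both 1&4? no. Sum: 0
Gen 4: crossing 2x4. Both 1&4? no. Sum: 0
Gen 5: crossing 1x3. Both 1&4? no. Sum: 0
Gen 6: crossing 3x1. Both 1&4? no. Sum: 0
Gen 7: crossing 1x3. Both 1&4? no. Sum: 0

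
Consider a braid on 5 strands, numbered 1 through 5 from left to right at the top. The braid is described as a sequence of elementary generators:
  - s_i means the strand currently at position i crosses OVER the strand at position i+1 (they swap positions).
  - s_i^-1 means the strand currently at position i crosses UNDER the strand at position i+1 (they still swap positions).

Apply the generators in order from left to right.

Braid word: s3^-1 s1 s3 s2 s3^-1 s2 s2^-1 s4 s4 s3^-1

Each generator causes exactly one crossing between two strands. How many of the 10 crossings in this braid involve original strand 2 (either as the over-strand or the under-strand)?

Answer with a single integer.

Gen 1: crossing 3x4. Involves strand 2? no. Count so far: 0
Gen 2: crossing 1x2. Involves strand 2? yes. Count so far: 1
Gen 3: crossing 4x3. Involves strand 2? no. Count so far: 1
Gen 4: crossing 1x3. Involves strand 2? no. Count so far: 1
Gen 5: crossing 1x4. Involves strand 2? no. Count so far: 1
Gen 6: crossing 3x4. Involves strand 2? no. Count so far: 1
Gen 7: crossing 4x3. Involves strand 2? no. Count so far: 1
Gen 8: crossing 1x5. Involves strand 2? no. Count so far: 1
Gen 9: crossing 5x1. Involves strand 2? no. Count so far: 1
Gen 10: crossing 4x1. Involves strand 2? no. Count so far: 1

Answer: 1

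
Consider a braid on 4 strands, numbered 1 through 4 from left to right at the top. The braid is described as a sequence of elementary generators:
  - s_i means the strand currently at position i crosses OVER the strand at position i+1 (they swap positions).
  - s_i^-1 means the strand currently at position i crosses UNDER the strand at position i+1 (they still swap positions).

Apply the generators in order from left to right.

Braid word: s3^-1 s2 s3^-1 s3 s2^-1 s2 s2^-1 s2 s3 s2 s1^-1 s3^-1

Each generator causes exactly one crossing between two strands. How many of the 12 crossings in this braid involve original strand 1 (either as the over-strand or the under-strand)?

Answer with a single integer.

Answer: 1

Derivation:
Gen 1: crossing 3x4. Involves strand 1? no. Count so far: 0
Gen 2: crossing 2x4. Involves strand 1? no. Count so far: 0
Gen 3: crossing 2x3. Involves strand 1? no. Count so far: 0
Gen 4: crossing 3x2. Involves strand 1? no. Count so far: 0
Gen 5: crossing 4x2. Involves strand 1? no. Count so far: 0
Gen 6: crossing 2x4. Involves strand 1? no. Count so far: 0
Gen 7: crossing 4x2. Involves strand 1? no. Count so far: 0
Gen 8: crossing 2x4. Involves strand 1? no. Count so far: 0
Gen 9: crossing 2x3. Involves strand 1? no. Count so far: 0
Gen 10: crossing 4x3. Involves strand 1? no. Count so far: 0
Gen 11: crossing 1x3. Involves strand 1? yes. Count so far: 1
Gen 12: crossing 4x2. Involves strand 1? no. Count so far: 1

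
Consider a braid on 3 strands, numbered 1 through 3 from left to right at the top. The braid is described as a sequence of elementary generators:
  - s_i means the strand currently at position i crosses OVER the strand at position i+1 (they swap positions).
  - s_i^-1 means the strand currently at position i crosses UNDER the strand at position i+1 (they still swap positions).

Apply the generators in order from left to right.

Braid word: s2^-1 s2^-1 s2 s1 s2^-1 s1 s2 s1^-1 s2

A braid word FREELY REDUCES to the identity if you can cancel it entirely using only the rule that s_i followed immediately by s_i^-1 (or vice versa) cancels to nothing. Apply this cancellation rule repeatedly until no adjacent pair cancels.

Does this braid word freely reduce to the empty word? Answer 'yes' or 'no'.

Gen 1 (s2^-1): push. Stack: [s2^-1]
Gen 2 (s2^-1): push. Stack: [s2^-1 s2^-1]
Gen 3 (s2): cancels prior s2^-1. Stack: [s2^-1]
Gen 4 (s1): push. Stack: [s2^-1 s1]
Gen 5 (s2^-1): push. Stack: [s2^-1 s1 s2^-1]
Gen 6 (s1): push. Stack: [s2^-1 s1 s2^-1 s1]
Gen 7 (s2): push. Stack: [s2^-1 s1 s2^-1 s1 s2]
Gen 8 (s1^-1): push. Stack: [s2^-1 s1 s2^-1 s1 s2 s1^-1]
Gen 9 (s2): push. Stack: [s2^-1 s1 s2^-1 s1 s2 s1^-1 s2]
Reduced word: s2^-1 s1 s2^-1 s1 s2 s1^-1 s2

Answer: no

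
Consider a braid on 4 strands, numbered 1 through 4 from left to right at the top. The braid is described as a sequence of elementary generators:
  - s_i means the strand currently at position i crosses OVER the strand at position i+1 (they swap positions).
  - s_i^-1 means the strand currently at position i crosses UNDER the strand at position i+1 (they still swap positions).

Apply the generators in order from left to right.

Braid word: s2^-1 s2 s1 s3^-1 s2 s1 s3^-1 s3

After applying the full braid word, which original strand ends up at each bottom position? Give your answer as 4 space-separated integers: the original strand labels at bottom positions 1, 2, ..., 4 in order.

Answer: 4 2 1 3

Derivation:
Gen 1 (s2^-1): strand 2 crosses under strand 3. Perm now: [1 3 2 4]
Gen 2 (s2): strand 3 crosses over strand 2. Perm now: [1 2 3 4]
Gen 3 (s1): strand 1 crosses over strand 2. Perm now: [2 1 3 4]
Gen 4 (s3^-1): strand 3 crosses under strand 4. Perm now: [2 1 4 3]
Gen 5 (s2): strand 1 crosses over strand 4. Perm now: [2 4 1 3]
Gen 6 (s1): strand 2 crosses over strand 4. Perm now: [4 2 1 3]
Gen 7 (s3^-1): strand 1 crosses under strand 3. Perm now: [4 2 3 1]
Gen 8 (s3): strand 3 crosses over strand 1. Perm now: [4 2 1 3]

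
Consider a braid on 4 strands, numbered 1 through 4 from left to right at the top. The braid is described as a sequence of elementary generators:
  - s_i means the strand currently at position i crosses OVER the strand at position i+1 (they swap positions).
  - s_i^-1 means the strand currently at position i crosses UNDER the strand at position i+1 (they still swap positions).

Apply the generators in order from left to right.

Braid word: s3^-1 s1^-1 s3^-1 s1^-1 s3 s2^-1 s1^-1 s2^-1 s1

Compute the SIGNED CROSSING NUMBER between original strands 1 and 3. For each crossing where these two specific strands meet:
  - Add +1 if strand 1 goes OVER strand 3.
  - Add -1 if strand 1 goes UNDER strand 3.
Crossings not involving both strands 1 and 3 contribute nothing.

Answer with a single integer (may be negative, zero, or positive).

Gen 1: crossing 3x4. Both 1&3? no. Sum: 0
Gen 2: crossing 1x2. Both 1&3? no. Sum: 0
Gen 3: crossing 4x3. Both 1&3? no. Sum: 0
Gen 4: crossing 2x1. Both 1&3? no. Sum: 0
Gen 5: crossing 3x4. Both 1&3? no. Sum: 0
Gen 6: crossing 2x4. Both 1&3? no. Sum: 0
Gen 7: crossing 1x4. Both 1&3? no. Sum: 0
Gen 8: crossing 1x2. Both 1&3? no. Sum: 0
Gen 9: crossing 4x2. Both 1&3? no. Sum: 0

Answer: 0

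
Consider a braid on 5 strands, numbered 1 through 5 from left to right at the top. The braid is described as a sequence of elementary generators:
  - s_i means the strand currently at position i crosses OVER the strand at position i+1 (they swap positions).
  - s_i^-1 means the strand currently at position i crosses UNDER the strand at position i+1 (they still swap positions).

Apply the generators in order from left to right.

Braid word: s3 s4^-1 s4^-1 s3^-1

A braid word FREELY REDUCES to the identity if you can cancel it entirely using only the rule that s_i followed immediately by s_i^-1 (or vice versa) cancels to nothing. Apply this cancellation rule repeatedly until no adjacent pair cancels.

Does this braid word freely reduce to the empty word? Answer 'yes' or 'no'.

Answer: no

Derivation:
Gen 1 (s3): push. Stack: [s3]
Gen 2 (s4^-1): push. Stack: [s3 s4^-1]
Gen 3 (s4^-1): push. Stack: [s3 s4^-1 s4^-1]
Gen 4 (s3^-1): push. Stack: [s3 s4^-1 s4^-1 s3^-1]
Reduced word: s3 s4^-1 s4^-1 s3^-1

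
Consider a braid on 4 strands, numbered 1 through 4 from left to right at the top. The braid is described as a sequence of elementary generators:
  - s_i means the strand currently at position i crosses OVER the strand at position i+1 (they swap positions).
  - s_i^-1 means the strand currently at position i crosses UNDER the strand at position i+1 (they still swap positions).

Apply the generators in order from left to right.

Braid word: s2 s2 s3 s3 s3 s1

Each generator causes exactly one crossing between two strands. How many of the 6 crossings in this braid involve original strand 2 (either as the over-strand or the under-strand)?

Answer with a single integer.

Answer: 3

Derivation:
Gen 1: crossing 2x3. Involves strand 2? yes. Count so far: 1
Gen 2: crossing 3x2. Involves strand 2? yes. Count so far: 2
Gen 3: crossing 3x4. Involves strand 2? no. Count so far: 2
Gen 4: crossing 4x3. Involves strand 2? no. Count so far: 2
Gen 5: crossing 3x4. Involves strand 2? no. Count so far: 2
Gen 6: crossing 1x2. Involves strand 2? yes. Count so far: 3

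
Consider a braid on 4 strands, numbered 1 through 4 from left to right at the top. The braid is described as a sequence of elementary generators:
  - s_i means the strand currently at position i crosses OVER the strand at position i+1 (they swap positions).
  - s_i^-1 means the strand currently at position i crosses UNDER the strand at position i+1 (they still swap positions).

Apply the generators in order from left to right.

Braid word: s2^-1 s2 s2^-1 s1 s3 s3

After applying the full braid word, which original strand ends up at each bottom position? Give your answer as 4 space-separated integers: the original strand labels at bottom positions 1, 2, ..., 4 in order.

Gen 1 (s2^-1): strand 2 crosses under strand 3. Perm now: [1 3 2 4]
Gen 2 (s2): strand 3 crosses over strand 2. Perm now: [1 2 3 4]
Gen 3 (s2^-1): strand 2 crosses under strand 3. Perm now: [1 3 2 4]
Gen 4 (s1): strand 1 crosses over strand 3. Perm now: [3 1 2 4]
Gen 5 (s3): strand 2 crosses over strand 4. Perm now: [3 1 4 2]
Gen 6 (s3): strand 4 crosses over strand 2. Perm now: [3 1 2 4]

Answer: 3 1 2 4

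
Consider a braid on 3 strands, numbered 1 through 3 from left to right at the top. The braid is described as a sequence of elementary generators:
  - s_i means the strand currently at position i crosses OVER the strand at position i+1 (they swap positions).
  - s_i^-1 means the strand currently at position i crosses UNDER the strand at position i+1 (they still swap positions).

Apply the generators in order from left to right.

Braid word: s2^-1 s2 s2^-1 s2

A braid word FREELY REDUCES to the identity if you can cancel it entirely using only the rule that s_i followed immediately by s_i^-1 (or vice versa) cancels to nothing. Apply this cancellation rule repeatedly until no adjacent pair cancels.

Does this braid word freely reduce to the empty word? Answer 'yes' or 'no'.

Answer: yes

Derivation:
Gen 1 (s2^-1): push. Stack: [s2^-1]
Gen 2 (s2): cancels prior s2^-1. Stack: []
Gen 3 (s2^-1): push. Stack: [s2^-1]
Gen 4 (s2): cancels prior s2^-1. Stack: []
Reduced word: (empty)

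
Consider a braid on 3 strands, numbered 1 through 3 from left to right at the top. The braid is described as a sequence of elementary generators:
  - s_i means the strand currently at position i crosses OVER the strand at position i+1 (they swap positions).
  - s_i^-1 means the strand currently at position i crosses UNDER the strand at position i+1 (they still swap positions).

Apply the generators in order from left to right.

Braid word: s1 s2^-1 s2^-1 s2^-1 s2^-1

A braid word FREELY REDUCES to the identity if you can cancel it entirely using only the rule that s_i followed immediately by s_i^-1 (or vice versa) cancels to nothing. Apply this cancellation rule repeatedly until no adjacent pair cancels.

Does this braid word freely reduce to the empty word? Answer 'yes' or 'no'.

Answer: no

Derivation:
Gen 1 (s1): push. Stack: [s1]
Gen 2 (s2^-1): push. Stack: [s1 s2^-1]
Gen 3 (s2^-1): push. Stack: [s1 s2^-1 s2^-1]
Gen 4 (s2^-1): push. Stack: [s1 s2^-1 s2^-1 s2^-1]
Gen 5 (s2^-1): push. Stack: [s1 s2^-1 s2^-1 s2^-1 s2^-1]
Reduced word: s1 s2^-1 s2^-1 s2^-1 s2^-1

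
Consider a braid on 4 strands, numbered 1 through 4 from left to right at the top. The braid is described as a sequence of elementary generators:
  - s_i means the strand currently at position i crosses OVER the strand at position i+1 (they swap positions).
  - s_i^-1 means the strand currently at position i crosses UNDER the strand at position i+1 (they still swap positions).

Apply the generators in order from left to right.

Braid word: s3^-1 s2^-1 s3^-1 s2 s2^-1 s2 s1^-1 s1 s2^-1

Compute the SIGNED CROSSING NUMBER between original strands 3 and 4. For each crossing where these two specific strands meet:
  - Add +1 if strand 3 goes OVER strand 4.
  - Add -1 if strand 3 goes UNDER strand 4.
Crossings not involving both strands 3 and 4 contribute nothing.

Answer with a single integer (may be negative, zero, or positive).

Answer: -5

Derivation:
Gen 1: 3 under 4. Both 3&4? yes. Contrib: -1. Sum: -1
Gen 2: crossing 2x4. Both 3&4? no. Sum: -1
Gen 3: crossing 2x3. Both 3&4? no. Sum: -1
Gen 4: 4 over 3. Both 3&4? yes. Contrib: -1. Sum: -2
Gen 5: 3 under 4. Both 3&4? yes. Contrib: -1. Sum: -3
Gen 6: 4 over 3. Both 3&4? yes. Contrib: -1. Sum: -4
Gen 7: crossing 1x3. Both 3&4? no. Sum: -4
Gen 8: crossing 3x1. Both 3&4? no. Sum: -4
Gen 9: 3 under 4. Both 3&4? yes. Contrib: -1. Sum: -5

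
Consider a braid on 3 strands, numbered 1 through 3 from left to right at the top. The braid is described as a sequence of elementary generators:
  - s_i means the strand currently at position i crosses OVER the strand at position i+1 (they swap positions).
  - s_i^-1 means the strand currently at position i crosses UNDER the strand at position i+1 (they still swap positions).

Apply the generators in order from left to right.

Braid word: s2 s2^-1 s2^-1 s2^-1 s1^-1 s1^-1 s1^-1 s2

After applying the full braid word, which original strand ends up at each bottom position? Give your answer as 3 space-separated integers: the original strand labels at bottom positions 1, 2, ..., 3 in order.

Answer: 2 3 1

Derivation:
Gen 1 (s2): strand 2 crosses over strand 3. Perm now: [1 3 2]
Gen 2 (s2^-1): strand 3 crosses under strand 2. Perm now: [1 2 3]
Gen 3 (s2^-1): strand 2 crosses under strand 3. Perm now: [1 3 2]
Gen 4 (s2^-1): strand 3 crosses under strand 2. Perm now: [1 2 3]
Gen 5 (s1^-1): strand 1 crosses under strand 2. Perm now: [2 1 3]
Gen 6 (s1^-1): strand 2 crosses under strand 1. Perm now: [1 2 3]
Gen 7 (s1^-1): strand 1 crosses under strand 2. Perm now: [2 1 3]
Gen 8 (s2): strand 1 crosses over strand 3. Perm now: [2 3 1]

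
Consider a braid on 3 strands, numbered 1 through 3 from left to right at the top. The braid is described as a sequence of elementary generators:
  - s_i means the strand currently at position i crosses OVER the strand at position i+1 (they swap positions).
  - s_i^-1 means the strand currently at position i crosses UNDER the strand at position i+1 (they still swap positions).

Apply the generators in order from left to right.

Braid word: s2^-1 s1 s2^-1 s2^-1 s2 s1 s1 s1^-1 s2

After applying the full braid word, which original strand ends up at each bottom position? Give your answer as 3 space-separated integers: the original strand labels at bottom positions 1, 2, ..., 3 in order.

Answer: 2 1 3

Derivation:
Gen 1 (s2^-1): strand 2 crosses under strand 3. Perm now: [1 3 2]
Gen 2 (s1): strand 1 crosses over strand 3. Perm now: [3 1 2]
Gen 3 (s2^-1): strand 1 crosses under strand 2. Perm now: [3 2 1]
Gen 4 (s2^-1): strand 2 crosses under strand 1. Perm now: [3 1 2]
Gen 5 (s2): strand 1 crosses over strand 2. Perm now: [3 2 1]
Gen 6 (s1): strand 3 crosses over strand 2. Perm now: [2 3 1]
Gen 7 (s1): strand 2 crosses over strand 3. Perm now: [3 2 1]
Gen 8 (s1^-1): strand 3 crosses under strand 2. Perm now: [2 3 1]
Gen 9 (s2): strand 3 crosses over strand 1. Perm now: [2 1 3]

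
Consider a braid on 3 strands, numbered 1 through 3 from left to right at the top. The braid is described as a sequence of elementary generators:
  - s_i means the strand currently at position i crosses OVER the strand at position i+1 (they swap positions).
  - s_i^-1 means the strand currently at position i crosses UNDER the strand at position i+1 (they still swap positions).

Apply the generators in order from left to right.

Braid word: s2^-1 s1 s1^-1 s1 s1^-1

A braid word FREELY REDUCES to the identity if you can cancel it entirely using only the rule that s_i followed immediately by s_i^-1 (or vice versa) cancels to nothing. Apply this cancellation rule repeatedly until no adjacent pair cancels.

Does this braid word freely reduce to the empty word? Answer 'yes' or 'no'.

Gen 1 (s2^-1): push. Stack: [s2^-1]
Gen 2 (s1): push. Stack: [s2^-1 s1]
Gen 3 (s1^-1): cancels prior s1. Stack: [s2^-1]
Gen 4 (s1): push. Stack: [s2^-1 s1]
Gen 5 (s1^-1): cancels prior s1. Stack: [s2^-1]
Reduced word: s2^-1

Answer: no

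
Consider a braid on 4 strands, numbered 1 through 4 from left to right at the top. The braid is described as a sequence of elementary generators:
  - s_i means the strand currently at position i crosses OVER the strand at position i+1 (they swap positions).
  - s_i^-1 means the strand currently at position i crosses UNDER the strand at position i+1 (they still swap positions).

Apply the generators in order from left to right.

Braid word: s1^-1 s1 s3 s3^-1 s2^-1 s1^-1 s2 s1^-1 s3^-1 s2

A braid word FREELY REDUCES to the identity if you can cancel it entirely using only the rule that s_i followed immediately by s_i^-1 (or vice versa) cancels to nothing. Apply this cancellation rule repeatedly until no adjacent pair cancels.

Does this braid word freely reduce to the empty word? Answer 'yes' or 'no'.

Gen 1 (s1^-1): push. Stack: [s1^-1]
Gen 2 (s1): cancels prior s1^-1. Stack: []
Gen 3 (s3): push. Stack: [s3]
Gen 4 (s3^-1): cancels prior s3. Stack: []
Gen 5 (s2^-1): push. Stack: [s2^-1]
Gen 6 (s1^-1): push. Stack: [s2^-1 s1^-1]
Gen 7 (s2): push. Stack: [s2^-1 s1^-1 s2]
Gen 8 (s1^-1): push. Stack: [s2^-1 s1^-1 s2 s1^-1]
Gen 9 (s3^-1): push. Stack: [s2^-1 s1^-1 s2 s1^-1 s3^-1]
Gen 10 (s2): push. Stack: [s2^-1 s1^-1 s2 s1^-1 s3^-1 s2]
Reduced word: s2^-1 s1^-1 s2 s1^-1 s3^-1 s2

Answer: no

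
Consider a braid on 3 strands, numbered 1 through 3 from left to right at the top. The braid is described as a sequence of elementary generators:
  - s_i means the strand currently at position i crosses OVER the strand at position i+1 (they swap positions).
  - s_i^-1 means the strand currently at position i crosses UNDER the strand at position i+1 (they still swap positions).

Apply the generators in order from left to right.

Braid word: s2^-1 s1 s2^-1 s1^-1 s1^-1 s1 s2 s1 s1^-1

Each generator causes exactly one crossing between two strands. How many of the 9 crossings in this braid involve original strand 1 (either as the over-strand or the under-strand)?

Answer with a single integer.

Gen 1: crossing 2x3. Involves strand 1? no. Count so far: 0
Gen 2: crossing 1x3. Involves strand 1? yes. Count so far: 1
Gen 3: crossing 1x2. Involves strand 1? yes. Count so far: 2
Gen 4: crossing 3x2. Involves strand 1? no. Count so far: 2
Gen 5: crossing 2x3. Involves strand 1? no. Count so far: 2
Gen 6: crossing 3x2. Involves strand 1? no. Count so far: 2
Gen 7: crossing 3x1. Involves strand 1? yes. Count so far: 3
Gen 8: crossing 2x1. Involves strand 1? yes. Count so far: 4
Gen 9: crossing 1x2. Involves strand 1? yes. Count so far: 5

Answer: 5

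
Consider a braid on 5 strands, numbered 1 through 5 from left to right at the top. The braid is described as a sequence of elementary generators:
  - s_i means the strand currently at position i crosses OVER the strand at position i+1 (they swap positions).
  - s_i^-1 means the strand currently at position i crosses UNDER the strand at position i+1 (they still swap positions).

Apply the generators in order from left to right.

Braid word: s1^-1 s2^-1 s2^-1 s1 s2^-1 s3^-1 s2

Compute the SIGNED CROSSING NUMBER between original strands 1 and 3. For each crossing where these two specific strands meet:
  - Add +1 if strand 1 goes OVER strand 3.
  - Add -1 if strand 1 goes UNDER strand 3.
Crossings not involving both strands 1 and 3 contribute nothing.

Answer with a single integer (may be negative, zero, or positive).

Gen 1: crossing 1x2. Both 1&3? no. Sum: 0
Gen 2: 1 under 3. Both 1&3? yes. Contrib: -1. Sum: -1
Gen 3: 3 under 1. Both 1&3? yes. Contrib: +1. Sum: 0
Gen 4: crossing 2x1. Both 1&3? no. Sum: 0
Gen 5: crossing 2x3. Both 1&3? no. Sum: 0
Gen 6: crossing 2x4. Both 1&3? no. Sum: 0
Gen 7: crossing 3x4. Both 1&3? no. Sum: 0

Answer: 0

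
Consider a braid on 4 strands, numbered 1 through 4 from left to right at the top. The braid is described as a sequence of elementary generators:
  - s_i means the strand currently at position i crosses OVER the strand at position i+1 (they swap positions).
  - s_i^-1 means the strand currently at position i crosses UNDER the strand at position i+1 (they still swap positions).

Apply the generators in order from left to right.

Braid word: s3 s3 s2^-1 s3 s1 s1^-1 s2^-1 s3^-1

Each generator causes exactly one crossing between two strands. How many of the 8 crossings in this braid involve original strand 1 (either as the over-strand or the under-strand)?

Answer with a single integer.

Gen 1: crossing 3x4. Involves strand 1? no. Count so far: 0
Gen 2: crossing 4x3. Involves strand 1? no. Count so far: 0
Gen 3: crossing 2x3. Involves strand 1? no. Count so far: 0
Gen 4: crossing 2x4. Involves strand 1? no. Count so far: 0
Gen 5: crossing 1x3. Involves strand 1? yes. Count so far: 1
Gen 6: crossing 3x1. Involves strand 1? yes. Count so far: 2
Gen 7: crossing 3x4. Involves strand 1? no. Count so far: 2
Gen 8: crossing 3x2. Involves strand 1? no. Count so far: 2

Answer: 2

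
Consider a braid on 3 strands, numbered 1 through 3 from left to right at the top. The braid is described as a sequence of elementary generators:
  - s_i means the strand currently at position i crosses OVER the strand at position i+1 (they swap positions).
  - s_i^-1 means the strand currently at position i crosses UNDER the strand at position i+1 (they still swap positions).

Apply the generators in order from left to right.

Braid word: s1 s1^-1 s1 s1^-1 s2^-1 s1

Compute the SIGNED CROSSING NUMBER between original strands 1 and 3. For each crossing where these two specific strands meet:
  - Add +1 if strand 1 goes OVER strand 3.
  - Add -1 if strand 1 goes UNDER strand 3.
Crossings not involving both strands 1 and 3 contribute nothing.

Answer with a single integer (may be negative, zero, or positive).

Answer: 1

Derivation:
Gen 1: crossing 1x2. Both 1&3? no. Sum: 0
Gen 2: crossing 2x1. Both 1&3? no. Sum: 0
Gen 3: crossing 1x2. Both 1&3? no. Sum: 0
Gen 4: crossing 2x1. Both 1&3? no. Sum: 0
Gen 5: crossing 2x3. Both 1&3? no. Sum: 0
Gen 6: 1 over 3. Both 1&3? yes. Contrib: +1. Sum: 1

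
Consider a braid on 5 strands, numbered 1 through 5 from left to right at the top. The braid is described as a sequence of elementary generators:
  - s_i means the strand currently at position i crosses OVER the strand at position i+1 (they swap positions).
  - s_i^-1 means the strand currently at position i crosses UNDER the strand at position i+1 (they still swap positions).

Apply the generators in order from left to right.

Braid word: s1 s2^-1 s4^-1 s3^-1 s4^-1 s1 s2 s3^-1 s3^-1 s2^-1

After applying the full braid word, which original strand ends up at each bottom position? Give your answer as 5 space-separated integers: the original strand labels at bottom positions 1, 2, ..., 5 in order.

Gen 1 (s1): strand 1 crosses over strand 2. Perm now: [2 1 3 4 5]
Gen 2 (s2^-1): strand 1 crosses under strand 3. Perm now: [2 3 1 4 5]
Gen 3 (s4^-1): strand 4 crosses under strand 5. Perm now: [2 3 1 5 4]
Gen 4 (s3^-1): strand 1 crosses under strand 5. Perm now: [2 3 5 1 4]
Gen 5 (s4^-1): strand 1 crosses under strand 4. Perm now: [2 3 5 4 1]
Gen 6 (s1): strand 2 crosses over strand 3. Perm now: [3 2 5 4 1]
Gen 7 (s2): strand 2 crosses over strand 5. Perm now: [3 5 2 4 1]
Gen 8 (s3^-1): strand 2 crosses under strand 4. Perm now: [3 5 4 2 1]
Gen 9 (s3^-1): strand 4 crosses under strand 2. Perm now: [3 5 2 4 1]
Gen 10 (s2^-1): strand 5 crosses under strand 2. Perm now: [3 2 5 4 1]

Answer: 3 2 5 4 1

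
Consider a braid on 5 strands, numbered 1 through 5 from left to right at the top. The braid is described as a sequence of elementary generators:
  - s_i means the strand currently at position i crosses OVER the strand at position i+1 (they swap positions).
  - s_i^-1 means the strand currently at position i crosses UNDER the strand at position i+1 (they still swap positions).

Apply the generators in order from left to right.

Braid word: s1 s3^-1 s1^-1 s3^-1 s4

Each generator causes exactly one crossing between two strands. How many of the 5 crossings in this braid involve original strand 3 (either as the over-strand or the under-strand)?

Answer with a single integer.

Answer: 2

Derivation:
Gen 1: crossing 1x2. Involves strand 3? no. Count so far: 0
Gen 2: crossing 3x4. Involves strand 3? yes. Count so far: 1
Gen 3: crossing 2x1. Involves strand 3? no. Count so far: 1
Gen 4: crossing 4x3. Involves strand 3? yes. Count so far: 2
Gen 5: crossing 4x5. Involves strand 3? no. Count so far: 2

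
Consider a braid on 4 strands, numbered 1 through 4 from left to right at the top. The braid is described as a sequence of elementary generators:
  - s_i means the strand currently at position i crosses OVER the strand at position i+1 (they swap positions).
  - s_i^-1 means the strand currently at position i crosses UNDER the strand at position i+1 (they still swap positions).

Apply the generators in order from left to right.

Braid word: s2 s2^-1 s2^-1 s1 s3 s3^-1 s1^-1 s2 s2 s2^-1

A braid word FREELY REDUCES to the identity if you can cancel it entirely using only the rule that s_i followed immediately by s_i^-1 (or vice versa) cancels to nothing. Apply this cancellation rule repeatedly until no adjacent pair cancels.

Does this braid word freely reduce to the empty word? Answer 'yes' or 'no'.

Gen 1 (s2): push. Stack: [s2]
Gen 2 (s2^-1): cancels prior s2. Stack: []
Gen 3 (s2^-1): push. Stack: [s2^-1]
Gen 4 (s1): push. Stack: [s2^-1 s1]
Gen 5 (s3): push. Stack: [s2^-1 s1 s3]
Gen 6 (s3^-1): cancels prior s3. Stack: [s2^-1 s1]
Gen 7 (s1^-1): cancels prior s1. Stack: [s2^-1]
Gen 8 (s2): cancels prior s2^-1. Stack: []
Gen 9 (s2): push. Stack: [s2]
Gen 10 (s2^-1): cancels prior s2. Stack: []
Reduced word: (empty)

Answer: yes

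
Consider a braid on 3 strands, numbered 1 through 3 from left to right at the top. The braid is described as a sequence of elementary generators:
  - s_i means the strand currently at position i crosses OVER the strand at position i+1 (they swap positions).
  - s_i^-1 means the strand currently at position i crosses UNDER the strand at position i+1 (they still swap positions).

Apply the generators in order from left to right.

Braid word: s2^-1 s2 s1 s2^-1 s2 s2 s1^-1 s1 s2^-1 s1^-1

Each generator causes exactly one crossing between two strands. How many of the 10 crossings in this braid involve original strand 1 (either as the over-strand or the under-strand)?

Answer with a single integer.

Answer: 6

Derivation:
Gen 1: crossing 2x3. Involves strand 1? no. Count so far: 0
Gen 2: crossing 3x2. Involves strand 1? no. Count so far: 0
Gen 3: crossing 1x2. Involves strand 1? yes. Count so far: 1
Gen 4: crossing 1x3. Involves strand 1? yes. Count so far: 2
Gen 5: crossing 3x1. Involves strand 1? yes. Count so far: 3
Gen 6: crossing 1x3. Involves strand 1? yes. Count so far: 4
Gen 7: crossing 2x3. Involves strand 1? no. Count so far: 4
Gen 8: crossing 3x2. Involves strand 1? no. Count so far: 4
Gen 9: crossing 3x1. Involves strand 1? yes. Count so far: 5
Gen 10: crossing 2x1. Involves strand 1? yes. Count so far: 6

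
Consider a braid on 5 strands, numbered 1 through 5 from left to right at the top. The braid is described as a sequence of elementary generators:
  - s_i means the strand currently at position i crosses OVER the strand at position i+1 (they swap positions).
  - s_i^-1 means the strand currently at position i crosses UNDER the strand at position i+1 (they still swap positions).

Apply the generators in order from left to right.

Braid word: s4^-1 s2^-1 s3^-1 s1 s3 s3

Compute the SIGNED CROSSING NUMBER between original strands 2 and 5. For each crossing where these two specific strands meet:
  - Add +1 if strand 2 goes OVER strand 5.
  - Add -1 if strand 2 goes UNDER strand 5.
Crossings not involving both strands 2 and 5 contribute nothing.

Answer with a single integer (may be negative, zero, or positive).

Answer: -1

Derivation:
Gen 1: crossing 4x5. Both 2&5? no. Sum: 0
Gen 2: crossing 2x3. Both 2&5? no. Sum: 0
Gen 3: 2 under 5. Both 2&5? yes. Contrib: -1. Sum: -1
Gen 4: crossing 1x3. Both 2&5? no. Sum: -1
Gen 5: 5 over 2. Both 2&5? yes. Contrib: -1. Sum: -2
Gen 6: 2 over 5. Both 2&5? yes. Contrib: +1. Sum: -1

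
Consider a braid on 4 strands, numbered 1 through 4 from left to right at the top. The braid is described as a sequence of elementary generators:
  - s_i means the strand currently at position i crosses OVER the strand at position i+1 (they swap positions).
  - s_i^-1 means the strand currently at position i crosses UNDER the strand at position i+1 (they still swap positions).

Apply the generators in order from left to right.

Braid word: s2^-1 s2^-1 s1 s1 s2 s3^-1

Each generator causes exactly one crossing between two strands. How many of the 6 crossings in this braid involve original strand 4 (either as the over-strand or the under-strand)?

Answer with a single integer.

Answer: 1

Derivation:
Gen 1: crossing 2x3. Involves strand 4? no. Count so far: 0
Gen 2: crossing 3x2. Involves strand 4? no. Count so far: 0
Gen 3: crossing 1x2. Involves strand 4? no. Count so far: 0
Gen 4: crossing 2x1. Involves strand 4? no. Count so far: 0
Gen 5: crossing 2x3. Involves strand 4? no. Count so far: 0
Gen 6: crossing 2x4. Involves strand 4? yes. Count so far: 1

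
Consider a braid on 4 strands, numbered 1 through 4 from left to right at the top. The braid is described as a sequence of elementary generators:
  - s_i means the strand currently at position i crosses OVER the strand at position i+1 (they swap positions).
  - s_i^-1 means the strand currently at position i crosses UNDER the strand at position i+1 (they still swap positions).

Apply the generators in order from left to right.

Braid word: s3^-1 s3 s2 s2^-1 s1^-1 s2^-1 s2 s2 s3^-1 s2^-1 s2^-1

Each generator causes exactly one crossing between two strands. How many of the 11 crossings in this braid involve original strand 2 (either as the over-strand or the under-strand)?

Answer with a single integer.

Gen 1: crossing 3x4. Involves strand 2? no. Count so far: 0
Gen 2: crossing 4x3. Involves strand 2? no. Count so far: 0
Gen 3: crossing 2x3. Involves strand 2? yes. Count so far: 1
Gen 4: crossing 3x2. Involves strand 2? yes. Count so far: 2
Gen 5: crossing 1x2. Involves strand 2? yes. Count so far: 3
Gen 6: crossing 1x3. Involves strand 2? no. Count so far: 3
Gen 7: crossing 3x1. Involves strand 2? no. Count so far: 3
Gen 8: crossing 1x3. Involves strand 2? no. Count so far: 3
Gen 9: crossing 1x4. Involves strand 2? no. Count so far: 3
Gen 10: crossing 3x4. Involves strand 2? no. Count so far: 3
Gen 11: crossing 4x3. Involves strand 2? no. Count so far: 3

Answer: 3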